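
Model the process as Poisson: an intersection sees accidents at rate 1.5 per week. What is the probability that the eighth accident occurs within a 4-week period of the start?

Over the interval, μ = 1.5 × 4 = 6 (a 4-week period = 4 weeks).
The eighth arrival falls in the interval iff at least 8 events occur there: P(S_8 ≤ t) = P(N ≥ 8) = 1 − P(N ≤ 7) ≈ 0.2560.

0.2560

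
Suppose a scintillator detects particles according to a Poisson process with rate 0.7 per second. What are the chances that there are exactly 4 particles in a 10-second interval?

0.0912

Over the interval, μ = 0.7 × 10 = 7 (a 10-second interval = 10 seconds).
P(N = 4) = e^(−μ) μ^4/4! = e^(−7) · 7^4/24 ≈ 0.0912.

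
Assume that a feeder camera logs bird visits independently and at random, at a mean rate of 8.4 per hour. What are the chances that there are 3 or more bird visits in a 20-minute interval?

Over the interval, μ = 8.4 × 1/3 = 2.8 (a 20-minute interval = 1/3 hours).
P(N ≥ 3) = 1 − P(N ≤ 2) = 1 − Σ_{j=0}^{2} e^(−μ) μ^j/j! ≈ 0.5305.

0.5305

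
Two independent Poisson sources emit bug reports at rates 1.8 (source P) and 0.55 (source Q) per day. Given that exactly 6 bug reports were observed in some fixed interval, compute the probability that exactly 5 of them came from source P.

0.3702

Given the total, each event is independently from source P with probability p = λ_P/(λ_P+λ_Q) = 1.8/2.35 ≈ 0.7660.
So K ~ Binomial(6, 1.8/2.35): P(K = 5) = C(6,5) · (1.8/2.35)^5 · (0.55/2.35)^1 ≈ 0.3702.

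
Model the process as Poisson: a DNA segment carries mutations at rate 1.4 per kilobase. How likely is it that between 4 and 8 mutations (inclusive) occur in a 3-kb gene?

0.5767

Over the interval, μ = 1.4 × 3 = 4.2 (a 3-kb gene = 3 kilobases).
P(4 ≤ N ≤ 8) = Σ_{j=4}^{8} e^(−4.2) · 4.2^j/j! ≈ 0.5767.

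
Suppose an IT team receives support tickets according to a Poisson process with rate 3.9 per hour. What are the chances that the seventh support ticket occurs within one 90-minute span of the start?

0.3696

Over the interval, μ = 3.9 × 1.5 = 5.85 (a 90-minute span = 1.5 hours).
The seventh arrival falls in the interval iff at least 7 events occur there: P(S_7 ≤ t) = P(N ≥ 7) = 1 − P(N ≤ 6) ≈ 0.3696.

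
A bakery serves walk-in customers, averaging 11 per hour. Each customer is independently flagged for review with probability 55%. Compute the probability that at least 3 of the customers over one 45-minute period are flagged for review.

Thinning: the customers that are flagged for review themselves form a Poisson process with rate 0.55 × 11 = 6.05 per hour.
Over the interval, μ = 6.05 × 0.75 = 4.5375 (a 45-minute period = 0.75 hours).
P(N ≥ 3) = 1 − P(N ≤ 2) ≈ 0.8306.

0.8306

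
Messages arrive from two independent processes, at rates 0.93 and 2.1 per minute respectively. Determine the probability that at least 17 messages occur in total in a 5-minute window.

0.3504

Independent Poisson processes superpose: combined rate λ = 0.93 + 2.1 = 3.03 per minute.
Over the interval, μ = 3.03 × 5 = 15.15 (a 5-minute window = 5 minutes).
P(N ≥ 17) = 1 − P(N ≤ 16) ≈ 0.3504.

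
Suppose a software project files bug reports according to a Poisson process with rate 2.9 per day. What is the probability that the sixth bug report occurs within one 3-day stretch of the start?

Over the interval, μ = 2.9 × 3 = 8.7 (a 3-day stretch = 3 days).
The sixth arrival falls in the interval iff at least 6 events occur there: P(S_6 ≤ t) = P(N ≥ 6) = 1 − P(N ≤ 5) ≈ 0.8648.

0.8648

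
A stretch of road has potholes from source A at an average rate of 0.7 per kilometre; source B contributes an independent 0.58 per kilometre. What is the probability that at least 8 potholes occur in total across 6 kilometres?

0.5016

Independent Poisson processes superpose: combined rate λ = 0.7 + 0.58 = 1.28 per kilometre.
Over the interval, μ = 1.28 × 6 = 7.68 (6 kilometres).
P(N ≥ 8) = 1 − P(N ≤ 7) ≈ 0.5016.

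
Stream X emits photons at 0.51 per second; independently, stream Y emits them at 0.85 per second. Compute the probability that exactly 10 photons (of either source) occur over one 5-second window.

Independent Poisson processes superpose: combined rate λ = 0.51 + 0.85 = 1.36 per second.
Over the interval, μ = 1.36 × 5 = 6.8 (a 5-second window = 5 seconds).
P(N = 10) = e^(−6.8) · 6.8^10/10! ≈ 0.0649.

0.0649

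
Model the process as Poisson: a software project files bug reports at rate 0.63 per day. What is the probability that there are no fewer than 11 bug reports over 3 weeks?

0.7675

Over the interval, μ = 0.63 × 21 = 13.23 (3 weeks = 21 days).
P(N ≥ 11) = 1 − P(N ≤ 10) = 1 − Σ_{j=0}^{10} e^(−μ) μ^j/j! ≈ 0.7675.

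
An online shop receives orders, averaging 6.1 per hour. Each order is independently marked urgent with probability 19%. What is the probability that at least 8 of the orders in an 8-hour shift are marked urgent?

Thinning: the orders that are marked urgent themselves form a Poisson process with rate 0.19 × 6.1 = 1.159 per hour.
Over the interval, μ = 1.159 × 8 = 9.272 (an 8-hour shift = 8 hours).
P(N ≥ 8) = 1 − P(N ≤ 7) ≈ 0.7070.

0.7070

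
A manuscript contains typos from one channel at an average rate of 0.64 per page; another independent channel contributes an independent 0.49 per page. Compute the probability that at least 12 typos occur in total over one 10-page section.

Independent Poisson processes superpose: combined rate λ = 0.64 + 0.49 = 1.13 per page.
Over the interval, μ = 1.13 × 10 = 11.3 (a 10-page section = 10 pages).
P(N ≥ 12) = 1 − P(N ≤ 11) ≈ 0.4565.

0.4565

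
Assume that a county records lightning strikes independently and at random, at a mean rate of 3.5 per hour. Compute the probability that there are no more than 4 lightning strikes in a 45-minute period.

0.8739

Over the interval, μ = 3.5 × 0.75 = 2.625 (a 45-minute period = 0.75 hours).
P(N ≤ 4) = Σ_{j=0}^{4} e^(−μ) μ^j/j! ≈ 0.8739.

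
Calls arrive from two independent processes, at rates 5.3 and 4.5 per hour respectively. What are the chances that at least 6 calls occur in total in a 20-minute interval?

0.1131

Independent Poisson processes superpose: combined rate λ = 5.3 + 4.5 = 9.8 per hour.
Over the interval, μ = 9.8 × 1/3 ≈ 3.26667 (a 20-minute interval = 1/3 hours).
P(N ≥ 6) = 1 − P(N ≤ 5) ≈ 0.1131.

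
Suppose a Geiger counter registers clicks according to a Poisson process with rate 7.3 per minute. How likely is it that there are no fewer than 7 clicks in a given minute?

0.5940

With mean μ = 7.3 per minute,
P(N ≥ 7) = 1 − P(N ≤ 6) = 1 − Σ_{j=0}^{6} e^(−μ) μ^j/j! ≈ 0.5940.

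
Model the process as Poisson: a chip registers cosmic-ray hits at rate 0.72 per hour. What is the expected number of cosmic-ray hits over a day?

E[N] = λt = 0.72 × 24 = 17.28 (a day = 24 hours).

17.28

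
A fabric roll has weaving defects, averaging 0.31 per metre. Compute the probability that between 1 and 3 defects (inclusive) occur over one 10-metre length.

0.5798

Over the interval, μ = 0.31 × 10 = 3.1 (a 10-metre length = 10 metres).
P(1 ≤ N ≤ 3) = Σ_{j=1}^{3} e^(−3.1) · 3.1^j/j! ≈ 0.5798.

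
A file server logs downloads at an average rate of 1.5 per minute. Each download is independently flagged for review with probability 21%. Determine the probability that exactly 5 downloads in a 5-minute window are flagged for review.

0.0167

Thinning: the downloads that are flagged for review themselves form a Poisson process with rate 0.21 × 1.5 = 0.315 per minute.
Over the interval, μ = 0.315 × 5 = 1.575 (a 5-minute window = 5 minutes).
P(N = 5) = e^(−1.575) · 1.575^5/5! ≈ 0.0167.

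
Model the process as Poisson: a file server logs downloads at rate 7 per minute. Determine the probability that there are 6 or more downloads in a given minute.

With mean μ = 7 per minute,
P(N ≥ 6) = 1 − P(N ≤ 5) = 1 − Σ_{j=0}^{5} e^(−μ) μ^j/j! ≈ 0.6993.

0.6993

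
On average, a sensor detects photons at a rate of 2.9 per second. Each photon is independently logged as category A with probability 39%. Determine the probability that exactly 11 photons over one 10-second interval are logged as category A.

Thinning: the photons that are logged as category A themselves form a Poisson process with rate 0.39 × 2.9 = 1.131 per second.
Over the interval, μ = 1.131 × 10 = 11.31 (a 10-second interval = 10 seconds).
P(N = 11) = e^(−11.31) · 11.31^11/11! ≈ 0.1189.

0.1189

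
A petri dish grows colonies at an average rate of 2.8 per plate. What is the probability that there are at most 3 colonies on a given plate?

0.6919

With mean μ = 2.8 per plate,
P(N ≤ 3) = Σ_{j=0}^{3} e^(−μ) μ^j/j! ≈ 0.6919.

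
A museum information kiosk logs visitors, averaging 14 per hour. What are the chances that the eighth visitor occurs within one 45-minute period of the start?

0.8215

Over the interval, μ = 14 × 0.75 = 10.5 (a 45-minute period = 0.75 hours).
The eighth arrival falls in the interval iff at least 8 events occur there: P(S_8 ≤ t) = P(N ≥ 8) = 1 − P(N ≤ 7) ≈ 0.8215.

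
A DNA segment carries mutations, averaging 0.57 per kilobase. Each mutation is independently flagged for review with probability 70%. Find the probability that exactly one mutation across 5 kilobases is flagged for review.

0.2713

Thinning: the mutations that are flagged for review themselves form a Poisson process with rate 0.7 × 0.57 = 0.399 per kilobase.
Over the interval, μ = 0.399 × 5 = 1.995 (5 kilobases).
P(N = 1) = e^(−1.995) · 1.995^1/1! ≈ 0.2713.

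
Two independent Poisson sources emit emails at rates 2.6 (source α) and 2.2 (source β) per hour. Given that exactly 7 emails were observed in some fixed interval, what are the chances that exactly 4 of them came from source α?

Given the total, each event is independently from source α with probability p = λ_α/(λ_α+λ_β) = 2.6/4.8 ≈ 0.5417.
So K ~ Binomial(7, 2.6/4.8): P(K = 4) = C(7,4) · (2.6/4.8)^4 · (2.2/4.8)^3 ≈ 0.2901.

0.2901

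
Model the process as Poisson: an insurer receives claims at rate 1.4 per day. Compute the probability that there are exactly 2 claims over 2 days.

Over the interval, μ = 1.4 × 2 = 2.8 (2 days).
P(N = 2) = e^(−μ) μ^2/2! = e^(−2.8) · 2.8^2/2 ≈ 0.2384.

0.2384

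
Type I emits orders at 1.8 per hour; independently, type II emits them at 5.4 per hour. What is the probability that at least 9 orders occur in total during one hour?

Independent Poisson processes superpose: combined rate λ = 1.8 + 5.4 = 7.2 per hour.
So μ = 7.2.
P(N ≥ 9) = 1 − P(N ≤ 8) ≈ 0.2973.

0.2973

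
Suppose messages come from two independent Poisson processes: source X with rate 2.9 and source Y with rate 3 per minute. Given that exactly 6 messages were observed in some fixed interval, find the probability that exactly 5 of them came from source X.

Given the total, each event is independently from source X with probability p = λ_X/(λ_X+λ_Y) = 2.9/5.9 ≈ 0.4915.
So K ~ Binomial(6, 2.9/5.9): P(K = 5) = C(6,5) · (2.9/5.9)^5 · (3/5.9)^1 ≈ 0.0875.

0.0875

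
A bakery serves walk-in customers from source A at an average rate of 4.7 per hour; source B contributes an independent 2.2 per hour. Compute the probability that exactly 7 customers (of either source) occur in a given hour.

0.1489

Independent Poisson processes superpose: combined rate λ = 4.7 + 2.2 = 6.9 per hour.
So μ = 6.9.
P(N = 7) = e^(−6.9) · 6.9^7/7! ≈ 0.1489.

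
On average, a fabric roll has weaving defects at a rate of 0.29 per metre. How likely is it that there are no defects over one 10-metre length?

0.0550

Over the interval, μ = 0.29 × 10 = 2.9 (a 10-metre length = 10 metres).
P(N = 0) = e^(−μ) μ^0/0! = e^(−2.9) · 2.9^0/1 ≈ 0.0550.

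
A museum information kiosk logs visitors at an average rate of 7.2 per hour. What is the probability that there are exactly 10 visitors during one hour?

0.0770

With mean μ = 7.2 per hour,
P(N = 10) = e^(−μ) μ^10/10! = e^(−7.2) · 7.2^10/3628800 ≈ 0.0770.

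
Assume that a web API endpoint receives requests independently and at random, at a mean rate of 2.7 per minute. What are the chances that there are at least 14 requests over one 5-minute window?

Over the interval, μ = 2.7 × 5 = 13.5 (a 5-minute window = 5 minutes).
P(N ≥ 14) = 1 − P(N ≤ 13) = 1 − Σ_{j=0}^{13} e^(−μ) μ^j/j! ≈ 0.4818.

0.4818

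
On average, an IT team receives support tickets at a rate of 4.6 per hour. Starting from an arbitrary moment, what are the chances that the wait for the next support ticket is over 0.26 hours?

0.3024

The wait for the next event is exponential with rate λ = 4.6 per hour.
P(T > 0.26) = e^(−λt) = e^(−4.6 × 0.26) = e^(−1.196) ≈ 0.3024.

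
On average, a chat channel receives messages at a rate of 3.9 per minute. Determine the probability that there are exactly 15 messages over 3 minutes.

0.0668

Over the interval, μ = 3.9 × 3 = 11.7 (3 minutes).
P(N = 15) = e^(−μ) μ^15/15! = e^(−11.7) · 11.7^15/1307674368000 ≈ 0.0668.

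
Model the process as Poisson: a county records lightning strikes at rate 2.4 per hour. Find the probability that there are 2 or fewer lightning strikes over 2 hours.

Over the interval, μ = 2.4 × 2 = 4.8 (2 hours).
P(N ≤ 2) = Σ_{j=0}^{2} e^(−μ) μ^j/j! ≈ 0.1425.

0.1425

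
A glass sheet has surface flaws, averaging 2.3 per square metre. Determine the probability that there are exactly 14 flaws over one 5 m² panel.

0.0822

Over the interval, μ = 2.3 × 5 = 11.5 (a 5 m² panel = 5 square metres).
P(N = 14) = e^(−μ) μ^14/14! = e^(−11.5) · 11.5^14/87178291200 ≈ 0.0822.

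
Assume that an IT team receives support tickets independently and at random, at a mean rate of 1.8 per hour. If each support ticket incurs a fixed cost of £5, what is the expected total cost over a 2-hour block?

£18

E[N] = 1.8 × 2 = 3.6 (a 2-hour block = 2 hours); E[cost] = 3.6 × £5 = £18.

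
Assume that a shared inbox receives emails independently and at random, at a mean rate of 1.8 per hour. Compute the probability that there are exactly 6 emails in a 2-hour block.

Over the interval, μ = 1.8 × 2 = 3.6 (a 2-hour block = 2 hours).
P(N = 6) = e^(−μ) μ^6/6! = e^(−3.6) · 3.6^6/720 ≈ 0.0826.

0.0826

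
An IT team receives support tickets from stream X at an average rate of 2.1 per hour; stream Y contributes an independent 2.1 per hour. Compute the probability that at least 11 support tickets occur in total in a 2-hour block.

0.2257

Independent Poisson processes superpose: combined rate λ = 2.1 + 2.1 = 4.2 per hour.
Over the interval, μ = 4.2 × 2 = 8.4 (a 2-hour block = 2 hours).
P(N ≥ 11) = 1 − P(N ≤ 10) ≈ 0.2257.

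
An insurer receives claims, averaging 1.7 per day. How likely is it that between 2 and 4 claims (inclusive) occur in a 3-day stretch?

Over the interval, μ = 1.7 × 3 = 5.1 (a 3-day stretch = 3 days).
P(2 ≤ N ≤ 4) = Σ_{j=2}^{4} e^(−5.1) · 5.1^j/j! ≈ 0.3859.

0.3859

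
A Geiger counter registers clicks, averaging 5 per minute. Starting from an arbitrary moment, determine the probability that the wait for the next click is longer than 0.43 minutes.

0.1165

The wait for the next event is exponential with rate λ = 5 per minute.
P(T > 0.43) = e^(−λt) = e^(−5 × 0.43) = e^(−2.15) ≈ 0.1165.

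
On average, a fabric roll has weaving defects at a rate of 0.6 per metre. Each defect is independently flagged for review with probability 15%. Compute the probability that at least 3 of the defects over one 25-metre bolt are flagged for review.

0.3907

Thinning: the defects that are flagged for review themselves form a Poisson process with rate 0.15 × 0.6 = 0.09 per metre.
Over the interval, μ = 0.09 × 25 = 2.25 (a 25-metre bolt = 25 metres).
P(N ≥ 3) = 1 − P(N ≤ 2) ≈ 0.3907.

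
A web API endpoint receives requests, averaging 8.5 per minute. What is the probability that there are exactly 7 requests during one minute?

With mean μ = 8.5 per minute,
P(N = 7) = e^(−μ) μ^7/7! = e^(−8.5) · 8.5^7/5040 ≈ 0.1294.

0.1294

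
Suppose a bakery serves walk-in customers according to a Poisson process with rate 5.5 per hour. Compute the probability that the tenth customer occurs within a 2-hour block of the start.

0.6595

Over the interval, μ = 5.5 × 2 = 11 (a 2-hour block = 2 hours).
The tenth arrival falls in the interval iff at least 10 events occur there: P(S_10 ≤ t) = P(N ≥ 10) = 1 − P(N ≤ 9) ≈ 0.6595.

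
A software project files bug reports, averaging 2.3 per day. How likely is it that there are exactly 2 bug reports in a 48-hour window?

0.1063

Over the interval, μ = 2.3 × 2 = 4.6 (a 48-hour window = 2 days).
P(N = 2) = e^(−μ) μ^2/2! = e^(−4.6) · 4.6^2/2 ≈ 0.1063.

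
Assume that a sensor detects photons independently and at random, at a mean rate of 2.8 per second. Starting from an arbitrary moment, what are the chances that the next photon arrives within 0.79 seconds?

0.8905

Inter-arrival times are exponential with rate λ = 2.8 per second.
P(T ≤ 0.79) = 1 − e^(−λt) = 1 − e^(−2.8 × 0.79) = 1 − e^(−2.212) ≈ 0.8905.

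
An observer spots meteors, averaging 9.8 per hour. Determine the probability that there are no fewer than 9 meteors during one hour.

0.6442

With mean μ = 9.8 per hour,
P(N ≥ 9) = 1 − P(N ≤ 8) = 1 − Σ_{j=0}^{8} e^(−μ) μ^j/j! ≈ 0.6442.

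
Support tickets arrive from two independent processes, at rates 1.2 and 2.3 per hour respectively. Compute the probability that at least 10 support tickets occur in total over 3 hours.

0.6029

Independent Poisson processes superpose: combined rate λ = 1.2 + 2.3 = 3.5 per hour.
Over the interval, μ = 3.5 × 3 = 10.5 (3 hours).
P(N ≥ 10) = 1 − P(N ≤ 9) ≈ 0.6029.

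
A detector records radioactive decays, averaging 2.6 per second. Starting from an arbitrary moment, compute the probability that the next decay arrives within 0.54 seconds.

Inter-arrival times are exponential with rate λ = 2.6 per second.
P(T ≤ 0.54) = 1 − e^(−λt) = 1 − e^(−2.6 × 0.54) = 1 − e^(−1.404) ≈ 0.7544.

0.7544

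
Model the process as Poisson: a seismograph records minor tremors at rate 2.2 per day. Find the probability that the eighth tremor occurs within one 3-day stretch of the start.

Over the interval, μ = 2.2 × 3 = 6.6 (a 3-day stretch = 3 days).
The eighth arrival falls in the interval iff at least 8 events occur there: P(S_8 ≤ t) = P(N ≥ 8) = 1 − P(N ≤ 7) ≈ 0.3419.

0.3419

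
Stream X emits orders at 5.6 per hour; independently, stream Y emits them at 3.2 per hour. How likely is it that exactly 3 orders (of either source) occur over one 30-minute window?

Independent Poisson processes superpose: combined rate λ = 5.6 + 3.2 = 8.8 per hour.
Over the interval, μ = 8.8 × 0.5 = 4.4 (a 30-minute window = 0.5 hours).
P(N = 3) = e^(−4.4) · 4.4^3/3! ≈ 0.1743.

0.1743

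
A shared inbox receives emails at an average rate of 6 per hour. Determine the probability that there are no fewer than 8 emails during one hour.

0.2560

With mean μ = 6 per hour,
P(N ≥ 8) = 1 − P(N ≤ 7) = 1 − Σ_{j=0}^{7} e^(−μ) μ^j/j! ≈ 0.2560.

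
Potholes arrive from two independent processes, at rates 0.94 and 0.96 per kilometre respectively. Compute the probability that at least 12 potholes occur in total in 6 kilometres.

0.4684

Independent Poisson processes superpose: combined rate λ = 0.94 + 0.96 = 1.9 per kilometre.
Over the interval, μ = 1.9 × 6 = 11.4 (6 kilometres).
P(N ≥ 12) = 1 − P(N ≤ 11) ≈ 0.4684.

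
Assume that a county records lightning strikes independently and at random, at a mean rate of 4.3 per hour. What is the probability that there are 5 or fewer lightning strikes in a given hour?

0.7367

With mean μ = 4.3 per hour,
P(N ≤ 5) = Σ_{j=0}^{5} e^(−μ) μ^j/j! ≈ 0.7367.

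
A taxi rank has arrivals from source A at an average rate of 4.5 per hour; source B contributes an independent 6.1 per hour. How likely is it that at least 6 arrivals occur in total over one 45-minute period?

Independent Poisson processes superpose: combined rate λ = 4.5 + 6.1 = 10.6 per hour.
Over the interval, μ = 10.6 × 0.75 = 7.95 (a 45-minute period = 0.75 hours).
P(N ≥ 6) = 1 − P(N ≤ 5) ≈ 0.8041.

0.8041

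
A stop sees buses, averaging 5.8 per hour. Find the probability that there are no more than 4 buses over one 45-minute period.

0.5608

Over the interval, μ = 5.8 × 0.75 = 4.35 (a 45-minute period = 0.75 hours).
P(N ≤ 4) = Σ_{j=0}^{4} e^(−μ) μ^j/j! ≈ 0.5608.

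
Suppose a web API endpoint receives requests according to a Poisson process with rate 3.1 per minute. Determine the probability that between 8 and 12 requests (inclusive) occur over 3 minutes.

Over the interval, μ = 3.1 × 3 = 9.3 (3 minutes).
P(8 ≤ N ≤ 12) = Σ_{j=8}^{12} e^(−9.3) · 9.3^j/j! ≈ 0.5629.

0.5629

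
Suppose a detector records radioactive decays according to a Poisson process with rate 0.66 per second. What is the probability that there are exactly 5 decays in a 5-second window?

0.1203

Over the interval, μ = 0.66 × 5 = 3.3 (a 5-second window = 5 seconds).
P(N = 5) = e^(−μ) μ^5/5! = e^(−3.3) · 3.3^5/120 ≈ 0.1203.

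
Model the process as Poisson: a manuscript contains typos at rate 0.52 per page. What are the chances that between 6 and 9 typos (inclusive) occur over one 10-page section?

0.3794

Over the interval, μ = 0.52 × 10 = 5.2 (a 10-page section = 10 pages).
P(6 ≤ N ≤ 9) = Σ_{j=6}^{9} e^(−5.2) · 5.2^j/j! ≈ 0.3794.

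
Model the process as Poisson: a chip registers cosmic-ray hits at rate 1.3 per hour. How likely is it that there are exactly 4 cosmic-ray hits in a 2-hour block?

0.1414

Over the interval, μ = 1.3 × 2 = 2.6 (a 2-hour block = 2 hours).
P(N = 4) = e^(−μ) μ^4/4! = e^(−2.6) · 2.6^4/24 ≈ 0.1414.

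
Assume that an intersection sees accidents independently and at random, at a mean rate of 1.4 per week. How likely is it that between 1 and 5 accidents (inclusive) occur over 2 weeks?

Over the interval, μ = 1.4 × 2 = 2.8 (2 weeks).
P(1 ≤ N ≤ 5) = Σ_{j=1}^{5} e^(−2.8) · 2.8^j/j! ≈ 0.8741.

0.8741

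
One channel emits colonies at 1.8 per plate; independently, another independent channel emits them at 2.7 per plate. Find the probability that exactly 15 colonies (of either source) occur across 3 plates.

0.0945

Independent Poisson processes superpose: combined rate λ = 1.8 + 2.7 = 4.5 per plate.
Over the interval, μ = 4.5 × 3 = 13.5 (3 plates).
P(N = 15) = e^(−13.5) · 13.5^15/15! ≈ 0.0945.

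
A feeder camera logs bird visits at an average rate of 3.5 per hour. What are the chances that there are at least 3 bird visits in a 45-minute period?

0.4878

Over the interval, μ = 3.5 × 0.75 = 2.625 (a 45-minute period = 0.75 hours).
P(N ≥ 3) = 1 − P(N ≤ 2) = 1 − Σ_{j=0}^{2} e^(−μ) μ^j/j! ≈ 0.4878.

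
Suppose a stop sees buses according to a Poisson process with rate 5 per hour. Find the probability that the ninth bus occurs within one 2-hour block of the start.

Over the interval, μ = 5 × 2 = 10 (a 2-hour block = 2 hours).
The ninth arrival falls in the interval iff at least 9 events occur there: P(S_9 ≤ t) = P(N ≥ 9) = 1 − P(N ≤ 8) ≈ 0.6672.

0.6672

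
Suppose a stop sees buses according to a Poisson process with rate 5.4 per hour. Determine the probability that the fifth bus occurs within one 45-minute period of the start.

Over the interval, μ = 5.4 × 0.75 = 4.05 (a 45-minute period = 0.75 hours).
The fifth arrival falls in the interval iff at least 5 events occur there: P(S_5 ≤ t) = P(N ≥ 5) = 1 − P(N ≤ 4) ≈ 0.3809.

0.3809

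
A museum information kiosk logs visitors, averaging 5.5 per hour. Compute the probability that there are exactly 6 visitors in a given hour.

0.1571

With mean μ = 5.5 per hour,
P(N = 6) = e^(−μ) μ^6/6! = e^(−5.5) · 5.5^6/720 ≈ 0.1571.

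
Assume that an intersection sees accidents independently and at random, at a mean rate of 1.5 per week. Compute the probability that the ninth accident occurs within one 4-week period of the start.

Over the interval, μ = 1.5 × 4 = 6 (a 4-week period = 4 weeks).
The ninth arrival falls in the interval iff at least 9 events occur there: P(S_9 ≤ t) = P(N ≥ 9) = 1 − P(N ≤ 8) ≈ 0.1528.

0.1528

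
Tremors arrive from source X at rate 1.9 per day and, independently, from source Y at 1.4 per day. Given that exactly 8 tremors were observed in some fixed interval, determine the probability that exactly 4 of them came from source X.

0.2492

Given the total, each event is independently from source X with probability p = λ_X/(λ_X+λ_Y) = 1.9/3.3 ≈ 0.5758.
So K ~ Binomial(8, 1.9/3.3): P(K = 4) = C(8,4) · (1.9/3.3)^4 · (1.4/3.3)^4 ≈ 0.2492.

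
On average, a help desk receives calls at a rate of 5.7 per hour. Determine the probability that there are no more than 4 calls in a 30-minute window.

0.8398

Over the interval, μ = 5.7 × 0.5 = 2.85 (a 30-minute window = 0.5 hours).
P(N ≤ 4) = Σ_{j=0}^{4} e^(−μ) μ^j/j! ≈ 0.8398.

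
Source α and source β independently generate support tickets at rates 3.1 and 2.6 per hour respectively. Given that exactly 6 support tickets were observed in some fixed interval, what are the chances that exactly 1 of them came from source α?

0.0644

Given the total, each event is independently from source α with probability p = λ_α/(λ_α+λ_β) = 3.1/5.7 ≈ 0.5439.
So K ~ Binomial(6, 3.1/5.7): P(K = 1) = C(6,1) · (3.1/5.7)^1 · (2.6/5.7)^5 ≈ 0.0644.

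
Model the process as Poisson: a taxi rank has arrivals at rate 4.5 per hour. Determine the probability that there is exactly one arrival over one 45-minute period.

0.1155

Over the interval, μ = 4.5 × 0.75 = 3.375 (a 45-minute period = 0.75 hours).
P(N = 1) = e^(−μ) μ^1/1! = e^(−3.375) · 3.375^1/1 ≈ 0.1155.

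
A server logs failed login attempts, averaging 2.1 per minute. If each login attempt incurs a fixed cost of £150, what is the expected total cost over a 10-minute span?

E[N] = 2.1 × 10 = 21 (a 10-minute span = 10 minutes); E[cost] = 21 × £150 = £3150.

£3150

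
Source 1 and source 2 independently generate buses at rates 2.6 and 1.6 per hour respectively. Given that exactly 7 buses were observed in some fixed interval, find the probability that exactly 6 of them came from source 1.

Given the total, each event is independently from source 1 with probability p = λ_1/(λ_1+λ_2) = 2.6/4.2 ≈ 0.6190.
So K ~ Binomial(7, 2.6/4.2): P(K = 6) = C(7,6) · (2.6/4.2)^6 · (1.6/4.2)^1 ≈ 0.1501.

0.1501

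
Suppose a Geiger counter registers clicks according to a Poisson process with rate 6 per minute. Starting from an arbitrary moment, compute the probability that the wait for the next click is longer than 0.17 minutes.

The wait for the next event is exponential with rate λ = 6 per minute.
P(T > 0.17) = e^(−λt) = e^(−6 × 0.17) = e^(−1.02) ≈ 0.3606.

0.3606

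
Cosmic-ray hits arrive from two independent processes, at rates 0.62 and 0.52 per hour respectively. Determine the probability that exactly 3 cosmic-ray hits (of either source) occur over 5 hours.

Independent Poisson processes superpose: combined rate λ = 0.62 + 0.52 = 1.14 per hour.
Over the interval, μ = 1.14 × 5 = 5.7 (5 hours).
P(N = 3) = e^(−5.7) · 5.7^3/3! ≈ 0.1033.

0.1033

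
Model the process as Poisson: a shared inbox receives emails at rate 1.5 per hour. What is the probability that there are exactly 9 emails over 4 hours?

Over the interval, μ = 1.5 × 4 = 6 (4 hours).
P(N = 9) = e^(−μ) μ^9/9! = e^(−6) · 6^9/362880 ≈ 0.0688.

0.0688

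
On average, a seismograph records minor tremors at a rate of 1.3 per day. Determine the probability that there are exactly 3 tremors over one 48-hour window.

Over the interval, μ = 1.3 × 2 = 2.6 (a 48-hour window = 2 days).
P(N = 3) = e^(−μ) μ^3/3! = e^(−2.6) · 2.6^3/6 ≈ 0.2176.

0.2176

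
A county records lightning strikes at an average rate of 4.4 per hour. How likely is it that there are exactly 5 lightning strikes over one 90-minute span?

0.1420

Over the interval, μ = 4.4 × 1.5 = 6.6 (a 90-minute span = 1.5 hours).
P(N = 5) = e^(−μ) μ^5/5! = e^(−6.6) · 6.6^5/120 ≈ 0.1420.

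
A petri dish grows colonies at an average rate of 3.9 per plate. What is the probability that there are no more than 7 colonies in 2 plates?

0.4812

Over the interval, μ = 3.9 × 2 = 7.8 (2 plates).
P(N ≤ 7) = Σ_{j=0}^{7} e^(−μ) μ^j/j! ≈ 0.4812.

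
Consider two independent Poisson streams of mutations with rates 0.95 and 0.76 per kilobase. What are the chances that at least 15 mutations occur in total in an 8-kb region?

Independent Poisson processes superpose: combined rate λ = 0.95 + 0.76 = 1.71 per kilobase.
Over the interval, μ = 1.71 × 8 = 13.68 (an 8-kb region = 8 kilobases).
P(N ≥ 15) = 1 − P(N ≤ 14) ≈ 0.3957.

0.3957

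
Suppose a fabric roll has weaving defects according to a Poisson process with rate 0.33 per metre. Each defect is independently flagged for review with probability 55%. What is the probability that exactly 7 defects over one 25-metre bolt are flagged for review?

Thinning: the defects that are flagged for review themselves form a Poisson process with rate 0.55 × 0.33 = 0.1815 per metre.
Over the interval, μ = 0.1815 × 25 = 4.5375 (a 25-metre bolt = 25 metres).
P(N = 7) = e^(−4.5375) · 4.5375^7/7! ≈ 0.0841.

0.0841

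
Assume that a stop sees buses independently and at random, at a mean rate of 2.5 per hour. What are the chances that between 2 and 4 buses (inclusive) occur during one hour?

With mean μ = 2.5 per hour,
P(2 ≤ N ≤ 4) = Σ_{j=2}^{4} e^(−2.5) · 2.5^j/j! ≈ 0.6039.

0.6039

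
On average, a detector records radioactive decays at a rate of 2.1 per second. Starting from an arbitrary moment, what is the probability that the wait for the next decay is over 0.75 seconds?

0.2070

The wait for the next event is exponential with rate λ = 2.1 per second.
P(T > 0.75) = e^(−λt) = e^(−2.1 × 0.75) = e^(−1.575) ≈ 0.2070.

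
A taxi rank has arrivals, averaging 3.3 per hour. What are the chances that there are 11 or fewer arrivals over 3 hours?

0.7081

Over the interval, μ = 3.3 × 3 = 9.9 (3 hours).
P(N ≤ 11) = Σ_{j=0}^{11} e^(−μ) μ^j/j! ≈ 0.7081.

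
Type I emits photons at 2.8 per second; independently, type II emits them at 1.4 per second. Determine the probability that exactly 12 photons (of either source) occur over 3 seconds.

Independent Poisson processes superpose: combined rate λ = 2.8 + 1.4 = 4.2 per second.
Over the interval, μ = 4.2 × 3 = 12.6 (3 seconds).
P(N = 12) = e^(−12.6) · 12.6^12/12! ≈ 0.1127.

0.1127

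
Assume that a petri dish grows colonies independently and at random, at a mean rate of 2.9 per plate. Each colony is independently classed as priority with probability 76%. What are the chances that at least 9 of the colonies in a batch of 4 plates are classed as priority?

0.5199

Thinning: the colonies that are classed as priority themselves form a Poisson process with rate 0.76 × 2.9 = 2.204 per plate.
Over the interval, μ = 2.204 × 4 = 8.816 (a batch of 4 plates = 4 plates).
P(N ≥ 9) = 1 − P(N ≤ 8) ≈ 0.5199.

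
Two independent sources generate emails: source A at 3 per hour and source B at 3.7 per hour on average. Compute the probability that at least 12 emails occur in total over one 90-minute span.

0.3089

Independent Poisson processes superpose: combined rate λ = 3 + 3.7 = 6.7 per hour.
Over the interval, μ = 6.7 × 1.5 = 10.05 (a 90-minute span = 1.5 hours).
P(N ≥ 12) = 1 − P(N ≤ 11) ≈ 0.3089.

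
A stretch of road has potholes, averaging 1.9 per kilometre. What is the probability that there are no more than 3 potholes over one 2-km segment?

Over the interval, μ = 1.9 × 2 = 3.8 (a 2-km segment = 2 kilometres).
P(N ≤ 3) = Σ_{j=0}^{3} e^(−μ) μ^j/j! ≈ 0.4735.

0.4735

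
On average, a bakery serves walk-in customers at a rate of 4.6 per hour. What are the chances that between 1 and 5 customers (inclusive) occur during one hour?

0.6757

With mean μ = 4.6 per hour,
P(1 ≤ N ≤ 5) = Σ_{j=1}^{5} e^(−4.6) · 4.6^j/j! ≈ 0.6757.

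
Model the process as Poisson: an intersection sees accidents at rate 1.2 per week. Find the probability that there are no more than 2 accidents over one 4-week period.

Over the interval, μ = 1.2 × 4 = 4.8 (a 4-week period = 4 weeks).
P(N ≤ 2) = Σ_{j=0}^{2} e^(−μ) μ^j/j! ≈ 0.1425.

0.1425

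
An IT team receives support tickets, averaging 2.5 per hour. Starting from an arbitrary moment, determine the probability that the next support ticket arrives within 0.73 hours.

Inter-arrival times are exponential with rate λ = 2.5 per hour.
P(T ≤ 0.73) = 1 − e^(−λt) = 1 − e^(−2.5 × 0.73) = 1 − e^(−1.825) ≈ 0.8388.

0.8388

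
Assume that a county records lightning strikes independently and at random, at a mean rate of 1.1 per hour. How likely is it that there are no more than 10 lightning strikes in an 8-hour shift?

Over the interval, μ = 1.1 × 8 = 8.8 (an 8-hour shift = 8 hours).
P(N ≤ 10) = Σ_{j=0}^{10} e^(−μ) μ^j/j! ≈ 0.7294.

0.7294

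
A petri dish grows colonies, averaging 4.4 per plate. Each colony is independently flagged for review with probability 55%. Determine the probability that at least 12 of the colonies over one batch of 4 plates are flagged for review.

Thinning: the colonies that are flagged for review themselves form a Poisson process with rate 0.55 × 4.4 = 2.42 per plate.
Over the interval, μ = 2.42 × 4 = 9.68 (a batch of 4 plates = 4 plates).
P(N ≥ 12) = 1 − P(N ≤ 11) ≈ 0.2675.

0.2675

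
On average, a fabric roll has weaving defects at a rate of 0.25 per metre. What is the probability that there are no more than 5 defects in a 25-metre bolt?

0.4064

Over the interval, μ = 0.25 × 25 = 6.25 (a 25-metre bolt = 25 metres).
P(N ≤ 5) = Σ_{j=0}^{5} e^(−μ) μ^j/j! ≈ 0.4064.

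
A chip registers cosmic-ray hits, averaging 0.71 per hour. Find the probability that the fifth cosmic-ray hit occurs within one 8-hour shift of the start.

Over the interval, μ = 0.71 × 8 = 5.68 (an 8-hour shift = 8 hours).
The fifth arrival falls in the interval iff at least 5 events occur there: P(S_5 ≤ t) = P(N ≥ 5) = 1 − P(N ≤ 4) ≈ 0.6698.

0.6698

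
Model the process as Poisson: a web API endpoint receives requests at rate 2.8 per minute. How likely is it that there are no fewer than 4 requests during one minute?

With mean μ = 2.8 per minute,
P(N ≥ 4) = 1 − P(N ≤ 3) = 1 − Σ_{j=0}^{3} e^(−μ) μ^j/j! ≈ 0.3081.

0.3081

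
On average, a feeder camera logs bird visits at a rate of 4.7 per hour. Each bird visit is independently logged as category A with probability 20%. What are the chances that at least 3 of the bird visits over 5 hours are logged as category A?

0.8477

Thinning: the bird visits that are logged as category A themselves form a Poisson process with rate 0.2 × 4.7 = 0.94 per hour.
Over the interval, μ = 0.94 × 5 = 4.7 (5 hours).
P(N ≥ 3) = 1 − P(N ≤ 2) ≈ 0.8477.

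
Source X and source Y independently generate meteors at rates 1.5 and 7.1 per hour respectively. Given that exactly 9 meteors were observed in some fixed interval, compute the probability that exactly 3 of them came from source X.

Given the total, each event is independently from source X with probability p = λ_X/(λ_X+λ_Y) = 1.5/8.6 ≈ 0.1744.
So K ~ Binomial(9, 1.5/8.6): P(K = 3) = C(9,3) · (1.5/8.6)^3 · (7.1/8.6)^6 ≈ 0.1411.

0.1411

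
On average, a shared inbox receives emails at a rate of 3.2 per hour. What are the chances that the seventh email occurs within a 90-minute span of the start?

0.2092

Over the interval, μ = 3.2 × 1.5 = 4.8 (a 90-minute span = 1.5 hours).
The seventh arrival falls in the interval iff at least 7 events occur there: P(S_7 ≤ t) = P(N ≥ 7) = 1 − P(N ≤ 6) ≈ 0.2092.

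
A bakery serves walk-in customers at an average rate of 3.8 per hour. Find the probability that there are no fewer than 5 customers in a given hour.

0.3322

With mean μ = 3.8 per hour,
P(N ≥ 5) = 1 − P(N ≤ 4) = 1 − Σ_{j=0}^{4} e^(−μ) μ^j/j! ≈ 0.3322.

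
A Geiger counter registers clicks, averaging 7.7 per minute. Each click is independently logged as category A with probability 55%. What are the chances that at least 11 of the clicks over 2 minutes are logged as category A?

0.2333

Thinning: the clicks that are logged as category A themselves form a Poisson process with rate 0.55 × 7.7 = 4.235 per minute.
Over the interval, μ = 4.235 × 2 = 8.47 (2 minutes).
P(N ≥ 11) = 1 − P(N ≤ 10) ≈ 0.2333.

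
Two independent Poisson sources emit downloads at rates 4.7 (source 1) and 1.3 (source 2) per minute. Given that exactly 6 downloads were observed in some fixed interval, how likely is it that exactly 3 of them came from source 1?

0.0978

Given the total, each event is independently from source 1 with probability p = λ_1/(λ_1+λ_2) = 4.7/6 ≈ 0.7833.
So K ~ Binomial(6, 4.7/6): P(K = 3) = C(6,3) · (4.7/6)^3 · (1.3/6)^3 ≈ 0.0978.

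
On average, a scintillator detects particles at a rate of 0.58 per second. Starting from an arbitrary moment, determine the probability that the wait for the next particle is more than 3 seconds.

0.1755

The wait for the next event is exponential with rate λ = 0.58 per second.
P(T > 3) = e^(−λt) = e^(−0.58 × 3) = e^(−1.74) ≈ 0.1755.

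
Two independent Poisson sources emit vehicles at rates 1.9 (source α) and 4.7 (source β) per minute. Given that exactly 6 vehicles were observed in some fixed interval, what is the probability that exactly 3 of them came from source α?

0.1723

Given the total, each event is independently from source α with probability p = λ_α/(λ_α+λ_β) = 1.9/6.6 ≈ 0.2879.
So K ~ Binomial(6, 1.9/6.6): P(K = 3) = C(6,3) · (1.9/6.6)^3 · (4.7/6.6)^3 ≈ 0.1723.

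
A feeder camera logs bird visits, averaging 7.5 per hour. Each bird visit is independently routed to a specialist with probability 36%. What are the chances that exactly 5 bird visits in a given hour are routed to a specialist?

0.0804

Thinning: the bird visits that are routed to a specialist themselves form a Poisson process with rate 0.36 × 7.5 = 2.7 per hour.
So μ = 2.7.
P(N = 5) = e^(−2.7) · 2.7^5/5! ≈ 0.0804.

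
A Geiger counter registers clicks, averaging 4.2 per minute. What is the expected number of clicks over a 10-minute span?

42

E[N] = λt = 4.2 × 10 = 42 (a 10-minute span = 10 minutes).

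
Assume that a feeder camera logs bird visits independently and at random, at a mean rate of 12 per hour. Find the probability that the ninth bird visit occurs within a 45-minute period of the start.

0.5443

Over the interval, μ = 12 × 0.75 = 9 (a 45-minute period = 0.75 hours).
The ninth arrival falls in the interval iff at least 9 events occur there: P(S_9 ≤ t) = P(N ≥ 9) = 1 − P(N ≤ 8) ≈ 0.5443.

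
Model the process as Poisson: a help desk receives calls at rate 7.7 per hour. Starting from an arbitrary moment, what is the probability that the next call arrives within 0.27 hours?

Inter-arrival times are exponential with rate λ = 7.7 per hour.
P(T ≤ 0.27) = 1 − e^(−λt) = 1 − e^(−7.7 × 0.27) = 1 − e^(−2.079) ≈ 0.8749.

0.8749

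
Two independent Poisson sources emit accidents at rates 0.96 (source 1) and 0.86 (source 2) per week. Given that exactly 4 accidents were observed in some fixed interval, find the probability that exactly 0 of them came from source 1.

Given the total, each event is independently from source 1 with probability p = λ_1/(λ_1+λ_2) = 0.96/1.82 ≈ 0.5275.
So K ~ Binomial(4, 0.96/1.82): P(K = 0) = C(4,0) · (0.96/1.82)^0 · (0.86/1.82)^4 ≈ 0.0499.

0.0499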